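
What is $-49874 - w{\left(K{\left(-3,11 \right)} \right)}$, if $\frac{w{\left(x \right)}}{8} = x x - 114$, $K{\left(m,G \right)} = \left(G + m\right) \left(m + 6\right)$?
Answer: $-53570$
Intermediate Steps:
$K{\left(m,G \right)} = \left(6 + m\right) \left(G + m\right)$ ($K{\left(m,G \right)} = \left(G + m\right) \left(6 + m\right) = \left(6 + m\right) \left(G + m\right)$)
$w{\left(x \right)} = -912 + 8 x^{2}$ ($w{\left(x \right)} = 8 \left(x x - 114\right) = 8 \left(x^{2} - 114\right) = 8 \left(-114 + x^{2}\right) = -912 + 8 x^{2}$)
$-49874 - w{\left(K{\left(-3,11 \right)} \right)} = -49874 - \left(-912 + 8 \left(\left(-3\right)^{2} + 6 \cdot 11 + 6 \left(-3\right) + 11 \left(-3\right)\right)^{2}\right) = -49874 - \left(-912 + 8 \left(9 + 66 - 18 - 33\right)^{2}\right) = -49874 - \left(-912 + 8 \cdot 24^{2}\right) = -49874 - \left(-912 + 8 \cdot 576\right) = -49874 - \left(-912 + 4608\right) = -49874 - 3696 = -53570$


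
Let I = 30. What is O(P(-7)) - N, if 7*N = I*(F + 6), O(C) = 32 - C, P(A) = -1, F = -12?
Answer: 411/7 ≈ 58.714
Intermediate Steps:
N = -180/7 (N = (30*(-12 + 6))/7 = (30*(-6))/7 = (⅐)*(-180) = -180/7 ≈ -25.714)
O(P(-7)) - N = (32 - 1*(-1)) - 1*(-180/7) = (32 + 1) + 180/7 = 33 + 180/7 = 411/7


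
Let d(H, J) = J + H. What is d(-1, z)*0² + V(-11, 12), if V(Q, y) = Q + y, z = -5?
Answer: 1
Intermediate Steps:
d(H, J) = H + J
d(-1, z)*0² + V(-11, 12) = (-1 - 5)*0² + (-11 + 12) = -6*0 + 1 = 0 + 1 = 1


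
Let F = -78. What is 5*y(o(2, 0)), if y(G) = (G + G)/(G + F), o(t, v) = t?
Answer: -5/19 ≈ -0.26316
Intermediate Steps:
y(G) = 2*G/(-78 + G) (y(G) = (G + G)/(G - 78) = (2*G)/(-78 + G) = 2*G/(-78 + G))
5*y(o(2, 0)) = 5*(2*2/(-78 + 2)) = 5*(2*2/(-76)) = 5*(2*2*(-1/76)) = 5*(-1/19) = -5/19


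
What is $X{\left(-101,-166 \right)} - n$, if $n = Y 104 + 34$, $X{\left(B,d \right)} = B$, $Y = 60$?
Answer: $-6375$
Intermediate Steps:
$n = 6274$ ($n = 60 \cdot 104 + 34 = 6240 + 34 = 6274$)
$X{\left(-101,-166 \right)} - n = -101 - 6274 = -6375$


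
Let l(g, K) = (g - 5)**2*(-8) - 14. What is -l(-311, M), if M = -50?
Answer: 798862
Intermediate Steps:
l(g, K) = -14 - 8*(-5 + g)**2 (l(g, K) = (-5 + g)**2*(-8) - 14 = -8*(-5 + g)**2 - 14 = -14 - 8*(-5 + g)**2)
-l(-311, M) = -(-214 - 8*(-311)**2 + 80*(-311)) = -(-214 - 8*96721 - 24880) = -(-214 - 773768 - 24880) = -1*(-798862) = 798862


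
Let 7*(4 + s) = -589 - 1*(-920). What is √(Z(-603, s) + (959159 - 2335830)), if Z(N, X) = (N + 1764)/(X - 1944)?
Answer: I*√27078063664390/4435 ≈ 1173.3*I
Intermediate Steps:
s = 303/7 (s = -4 + (-589 - 1*(-920))/7 = -4 + (-589 + 920)/7 = -4 + (⅐)*331 = -4 + 331/7 = 303/7 ≈ 43.286)
Z(N, X) = (1764 + N)/(-1944 + X)
√(Z(-603, s) + (959159 - 2335830)) = √((1764 - 603)/(-1944 + 303/7) + (959159 - 2335830)) = √(1161/(-13305/7) - 1376671) = √(-7/13305*1161 - 1376671) = √(-2709/4435 - 1376671) = √(-6105538594/4435) = I*√27078063664390/4435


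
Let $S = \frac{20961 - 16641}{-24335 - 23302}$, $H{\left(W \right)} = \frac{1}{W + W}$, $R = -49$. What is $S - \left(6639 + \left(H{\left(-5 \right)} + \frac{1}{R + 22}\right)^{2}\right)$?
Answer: $- \frac{2561764786417}{385859700} \approx -6639.1$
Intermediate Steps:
$H{\left(W \right)} = \frac{1}{2 W}$
$S = - \frac{480}{5293}$ ($S = \frac{4320}{-47637} = 4320 \left(- \frac{1}{47637}\right) = - \frac{480}{5293} \approx -0.090686$)
$S - \left(6639 + \left(H{\left(-5 \right)} + \frac{1}{R + 22}\right)^{2}\right) = - \frac{480}{5293} - \left(6639 + \left(\frac{1}{2 \left(-5\right)} + \frac{1}{-49 + 22}\right)^{2}\right) = - \frac{480}{5293} - \left(6639 + \left(\frac{1}{2} \left(- \frac{1}{5}\right) + \frac{1}{-27}\right)^{2}\right) = - \frac{480}{5293} - \left(6639 + \left(- \frac{1}{10} - \frac{1}{27}\right)^{2}\right) = - \frac{480}{5293} - \left(6639 + \left(- \frac{37}{270}\right)^{2}\right) = - \frac{480}{5293} - \left(6639 + \frac{1369}{72900}\right) = - \frac{480}{5293} - \frac{483984469}{72900} = - \frac{2561764786417}{385859700}$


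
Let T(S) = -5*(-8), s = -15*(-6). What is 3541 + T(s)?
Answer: 3581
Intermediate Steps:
s = 90
T(S) = 40
3541 + T(s) = 3541 + 40 = 3581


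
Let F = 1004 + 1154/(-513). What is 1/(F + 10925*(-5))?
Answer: -513/27508727 ≈ -1.8649e-5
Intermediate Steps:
F = 513898/513 (F = 1004 - 1/513*1154 = 1004 - 1154/513 = 513898/513 ≈ 1001.8)
1/(F + 10925*(-5)) = 1/(513898/513 + 10925*(-5)) = 1/(513898/513 - 54625) = 1/(-27508727/513) = -513/27508727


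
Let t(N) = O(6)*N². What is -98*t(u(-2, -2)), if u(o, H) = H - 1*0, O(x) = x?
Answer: -2352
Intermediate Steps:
u(o, H) = H (u(o, H) = H + 0 = H)
t(N) = 6*N²
-98*t(u(-2, -2)) = -588*(-2)² = -588*4 = -98*24 = -2352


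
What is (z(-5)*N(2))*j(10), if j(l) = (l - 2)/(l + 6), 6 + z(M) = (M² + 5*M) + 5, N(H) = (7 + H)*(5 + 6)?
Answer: -99/2 ≈ -49.500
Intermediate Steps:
N(H) = 77 + 11*H (N(H) = (7 + H)*11 = 77 + 11*H)
z(M) = -1 + M² + 5*M (z(M) = -6 + ((M² + 5*M) + 5) = -6 + (5 + M² + 5*M) = -1 + M² + 5*M)
j(l) = (-2 + l)/(6 + l)
(z(-5)*N(2))*j(10) = ((-1 + (-5)² + 5*(-5))*(77 + 11*2))*((-2 + 10)/(6 + 10)) = ((-1 + 25 - 25)*(77 + 22))*(8/16) = (-1*99)*((1/16)*8) = -99*½ = -99/2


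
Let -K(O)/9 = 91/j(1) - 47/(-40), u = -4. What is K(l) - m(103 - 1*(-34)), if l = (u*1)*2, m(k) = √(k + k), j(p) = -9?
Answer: 3217/40 - √274 ≈ 63.872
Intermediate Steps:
m(k) = √2*√k (m(k) = √(2*k) = √2*√k)
l = -8 (l = -4*1*2 = -4*2 = -8)
K(O) = 3217/40 (K(O) = -9*(91/(-9) - 47/(-40)) = -9*(91*(-⅑) - 47*(-1/40)) = -9*(-91/9 + 47/40) = -9*(-3217/360) = 3217/40)
K(l) - m(103 - 1*(-34)) = 3217/40 - √2*√(103 - 1*(-34)) = 3217/40 - √2*√(103 + 34) = 3217/40 - √2*√137 = 3217/40 - √274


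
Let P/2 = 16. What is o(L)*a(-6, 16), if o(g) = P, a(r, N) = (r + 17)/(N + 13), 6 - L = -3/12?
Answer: 352/29 ≈ 12.138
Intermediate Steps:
P = 32 (P = 2*16 = 32)
L = 25/4 (L = 6 - (-3)/12 = 6 - 1*(-¼) = 6 + ¼ = 25/4 ≈ 6.2500)
a(r, N) = (17 + r)/(13 + N)
o(g) = 32
o(L)*a(-6, 16) = 32*((17 - 6)/(13 + 16)) = 32*(11/29) = 352/29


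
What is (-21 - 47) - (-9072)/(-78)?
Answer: -2396/13 ≈ -184.31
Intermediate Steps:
(-21 - 47) - (-9072)/(-78) = -68 - (-9072)*(-1)/78 = -68 - 84*18/13 = -68 - 1512/13 = -2396/13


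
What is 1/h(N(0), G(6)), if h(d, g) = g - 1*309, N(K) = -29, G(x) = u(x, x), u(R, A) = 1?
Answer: -1/308 ≈ -0.0032468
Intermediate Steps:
G(x) = 1
h(d, g) = -309 + g (h(d, g) = g - 309 = -309 + g)
1/h(N(0), G(6)) = 1/(-309 + 1) = 1/(-308) = -1/308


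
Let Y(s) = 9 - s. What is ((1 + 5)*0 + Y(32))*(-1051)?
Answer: 24173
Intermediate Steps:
((1 + 5)*0 + Y(32))*(-1051) = ((1 + 5)*0 + (9 - 1*32))*(-1051) = (6*0 + (9 - 32))*(-1051) = (0 - 23)*(-1051) = -23*(-1051) = 24173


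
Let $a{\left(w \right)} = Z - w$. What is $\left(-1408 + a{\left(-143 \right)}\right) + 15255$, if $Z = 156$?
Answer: $14146$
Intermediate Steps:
$a{\left(w \right)} = 156 - w$
$\left(-1408 + a{\left(-143 \right)}\right) + 15255 = \left(-1408 + \left(156 - -143\right)\right) + 15255 = \left(-1408 + \left(156 + 143\right)\right) + 15255 = \left(-1408 + 299\right) + 15255 = -1109 + 15255 = 14146$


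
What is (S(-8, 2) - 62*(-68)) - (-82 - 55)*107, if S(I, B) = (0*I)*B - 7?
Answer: 18868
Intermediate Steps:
S(I, B) = -7 (S(I, B) = 0*B - 7 = 0 - 7 = -7)
(S(-8, 2) - 62*(-68)) - (-82 - 55)*107 = (-7 - 62*(-68)) - (-82 - 55)*107 = (-7 + 4216) - (-137)*107 = 4209 - 1*(-14659) = 4209 + 14659 = 18868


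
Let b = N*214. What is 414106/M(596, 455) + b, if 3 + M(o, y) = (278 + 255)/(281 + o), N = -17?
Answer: -185401743/1049 ≈ -1.7674e+5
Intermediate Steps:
M(o, y) = -3 + 533/(281 + o) (M(o, y) = -3 + (278 + 255)/(281 + o) = -3 + 533/(281 + o))
b = -3638 (b = -17*214 = -3638)
414106/M(596, 455) + b = 414106/(((-310 - 3*596)/(281 + 596))) - 3638 = 414106/(((-310 - 1788)/877)) - 3638 = 414106/(((1/877)*(-2098))) - 3638 = 414106/(-2098/877) - 3638 = 414106*(-877/2098) - 3638 = -181585481/1049 - 3638 = -185401743/1049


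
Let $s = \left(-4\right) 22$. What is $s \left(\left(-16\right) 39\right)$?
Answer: $54912$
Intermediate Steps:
$s = -88$
$s \left(\left(-16\right) 39\right) = - 88 \left(\left(-16\right) 39\right) = \left(-88\right) \left(-624\right) = 54912$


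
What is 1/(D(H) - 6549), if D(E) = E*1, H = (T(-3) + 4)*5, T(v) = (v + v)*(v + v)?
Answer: -1/6349 ≈ -0.00015751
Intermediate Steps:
T(v) = 4*v² (T(v) = (2*v)*(2*v) = 4*v²)
H = 200 (H = (4*(-3)² + 4)*5 = (4*9 + 4)*5 = (36 + 4)*5 = 40*5 = 200)
D(E) = E
1/(D(H) - 6549) = 1/(200 - 6549) = 1/(-6349) = -1/6349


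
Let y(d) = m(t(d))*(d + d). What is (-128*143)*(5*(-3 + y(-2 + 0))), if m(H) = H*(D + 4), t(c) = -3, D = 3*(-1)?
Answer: -823680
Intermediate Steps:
D = -3
m(H) = H (m(H) = H*(-3 + 4) = H*1 = H)
y(d) = -6*d (y(d) = -3*(d + d) = -6*d)
(-128*143)*(5*(-3 + y(-2 + 0))) = (-128*143)*(5*(-3 - 6*(-2 + 0))) = -91520*(-3 - 6*(-2)) = -91520*(-3 + 12) = -91520*9 = -18304*45 = -823680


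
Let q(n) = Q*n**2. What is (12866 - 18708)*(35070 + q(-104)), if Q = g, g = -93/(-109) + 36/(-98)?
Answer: -1258228870380/5341 ≈ -2.3558e+8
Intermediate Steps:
g = 2595/5341 (g = -93*(-1/109) + 36*(-1/98) = 93/109 - 18/49 = 2595/5341 ≈ 0.48586)
Q = 2595/5341 ≈ 0.48586
q(n) = 2595*n**2/5341
(12866 - 18708)*(35070 + q(-104)) = (12866 - 18708)*(35070 + (2595/5341)*(-104)**2) = -5842*(35070 + (2595/5341)*10816) = -5842*(35070 + 28067520/5341) = -5842*215376390/5341 = -1258228870380/5341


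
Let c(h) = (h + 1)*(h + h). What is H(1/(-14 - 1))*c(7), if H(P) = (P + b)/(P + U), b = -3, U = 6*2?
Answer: -5152/179 ≈ -28.782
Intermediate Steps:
U = 12
H(P) = (-3 + P)/(12 + P) (H(P) = (P - 3)/(P + 12) = (-3 + P)/(12 + P))
c(h) = 2*h*(1 + h) (c(h) = (1 + h)*(2*h) = 2*h*(1 + h))
H(1/(-14 - 1))*c(7) = ((-3 + 1/(-14 - 1))/(12 + 1/(-14 - 1)))*(2*7*(1 + 7)) = ((-3 + 1/(-15))/(12 + 1/(-15)))*(2*7*8) = ((-3 - 1/15)/(12 - 1/15))*112 = (-46/15/(179/15))*112 = ((15/179)*(-46/15))*112 = -46/179*112 = -5152/179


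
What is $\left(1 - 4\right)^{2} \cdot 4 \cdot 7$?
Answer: $252$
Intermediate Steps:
$\left(1 - 4\right)^{2} \cdot 4 \cdot 7 = \left(-3\right)^{2} \cdot 4 \cdot 7 = 9 \cdot 4 \cdot 7 = 36 \cdot 7 = 252$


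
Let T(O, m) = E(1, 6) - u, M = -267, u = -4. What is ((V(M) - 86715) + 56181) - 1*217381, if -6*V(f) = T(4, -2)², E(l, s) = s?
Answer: -743795/3 ≈ -2.4793e+5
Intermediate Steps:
T(O, m) = 10 (T(O, m) = 6 - 1*(-4) = 6 + 4 = 10)
V(f) = -50/3 (V(f) = -⅙*10² = -⅙*100 = -50/3)
((V(M) - 86715) + 56181) - 1*217381 = ((-50/3 - 86715) + 56181) - 1*217381 = (-260195/3 + 56181) - 217381 = -91652/3 - 217381 = -743795/3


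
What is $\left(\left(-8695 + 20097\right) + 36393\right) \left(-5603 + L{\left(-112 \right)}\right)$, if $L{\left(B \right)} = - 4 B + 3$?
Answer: $-246239840$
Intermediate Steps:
$L{\left(B \right)} = 3 - 4 B$
$\left(\left(-8695 + 20097\right) + 36393\right) \left(-5603 + L{\left(-112 \right)}\right) = \left(\left(-8695 + 20097\right) + 36393\right) \left(-5603 + \left(3 - -448\right)\right) = \left(11402 + 36393\right) \left(-5603 + \left(3 + 448\right)\right) = 47795 \left(-5603 + 451\right) = 47795 \left(-5152\right) = -246239840$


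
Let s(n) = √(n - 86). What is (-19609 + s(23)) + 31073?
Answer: 11464 + 3*I*√7 ≈ 11464.0 + 7.9373*I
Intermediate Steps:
s(n) = √(-86 + n)
(-19609 + s(23)) + 31073 = (-19609 + √(-86 + 23)) + 31073 = (-19609 + √(-63)) + 31073 = (-19609 + 3*I*√7) + 31073 = 11464 + 3*I*√7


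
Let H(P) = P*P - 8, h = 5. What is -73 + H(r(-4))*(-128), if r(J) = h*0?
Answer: 951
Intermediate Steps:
r(J) = 0 (r(J) = 5*0 = 0)
H(P) = -8 + P² (H(P) = P² - 8 = -8 + P²)
-73 + H(r(-4))*(-128) = -73 + (-8 + 0²)*(-128) = -73 + (-8 + 0)*(-128) = -73 - 8*(-128) = -73 + 1024 = 951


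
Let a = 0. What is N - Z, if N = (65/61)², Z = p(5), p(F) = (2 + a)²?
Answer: -10659/3721 ≈ -2.8646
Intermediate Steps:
p(F) = 4 (p(F) = (2 + 0)² = 2² = 4)
Z = 4
N = 4225/3721 (N = (65*(1/61))² = (65/61)² = 4225/3721 ≈ 1.1354)
N - Z = 4225/3721 - 1*4 = 4225/3721 - 4 = -10659/3721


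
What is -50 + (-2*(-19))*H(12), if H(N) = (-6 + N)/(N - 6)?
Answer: -12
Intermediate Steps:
H(N) = 1 (H(N) = (-6 + N)/(-6 + N) = 1)
-50 + (-2*(-19))*H(12) = -50 - 2*(-19)*1 = -50 + 38*1 = -50 + 38 = -12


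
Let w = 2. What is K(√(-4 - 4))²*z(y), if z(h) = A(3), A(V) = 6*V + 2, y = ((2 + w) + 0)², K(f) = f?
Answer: -160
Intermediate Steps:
y = 16 (y = ((2 + 2) + 0)² = (4 + 0)² = 4² = 16)
A(V) = 2 + 6*V
z(h) = 20 (z(h) = 2 + 6*3 = 2 + 18 = 20)
K(√(-4 - 4))²*z(y) = (√(-4 - 4))²*20 = (√(-8))²*20 = (2*I*√2)²*20 = -8*20 = -160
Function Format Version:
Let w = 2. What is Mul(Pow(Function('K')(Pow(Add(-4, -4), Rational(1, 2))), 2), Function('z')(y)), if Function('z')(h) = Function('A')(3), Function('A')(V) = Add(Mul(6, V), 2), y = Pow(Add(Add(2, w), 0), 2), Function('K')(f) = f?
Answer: -160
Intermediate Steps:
y = 16 (y = Pow(Add(Add(2, 2), 0), 2) = Pow(Add(4, 0), 2) = Pow(4, 2) = 16)
Function('A')(V) = Add(2, Mul(6, V))
Function('z')(h) = 20 (Function('z')(h) = Add(2, Mul(6, 3)) = Add(2, 18) = 20)
Mul(Pow(Function('K')(Pow(Add(-4, -4), Rational(1, 2))), 2), Function('z')(y)) = Mul(Pow(Pow(Add(-4, -4), Rational(1, 2)), 2), 20) = Mul(Pow(Pow(-8, Rational(1, 2)), 2), 20) = Mul(Pow(Mul(2, I, Pow(2, Rational(1, 2))), 2), 20) = Mul(-8, 20) = -160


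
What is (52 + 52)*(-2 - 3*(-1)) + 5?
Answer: 109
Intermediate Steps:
(52 + 52)*(-2 - 3*(-1)) + 5 = 104*(-2 + 3) + 5 = 104*1 + 5 = 104 + 5 = 109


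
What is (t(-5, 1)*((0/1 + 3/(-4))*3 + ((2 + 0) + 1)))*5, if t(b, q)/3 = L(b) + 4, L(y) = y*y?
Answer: 1305/4 ≈ 326.25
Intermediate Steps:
L(y) = y²
t(b, q) = 12 + 3*b² (t(b, q) = 3*(b² + 4) = 3*(4 + b²) = 12 + 3*b²)
(t(-5, 1)*((0/1 + 3/(-4))*3 + ((2 + 0) + 1)))*5 = ((12 + 3*(-5)²)*((0/1 + 3/(-4))*3 + ((2 + 0) + 1)))*5 = ((12 + 3*25)*((0*1 + 3*(-¼))*3 + (2 + 1)))*5 = ((12 + 75)*((0 - ¾)*3 + 3))*5 = (87*(-¾*3 + 3))*5 = (87*(-9/4 + 3))*5 = (87*(¾))*5 = (261/4)*5 = 1305/4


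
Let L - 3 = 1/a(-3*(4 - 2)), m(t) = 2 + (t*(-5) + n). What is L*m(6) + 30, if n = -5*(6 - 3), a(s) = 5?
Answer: -538/5 ≈ -107.60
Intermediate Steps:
n = -15 (n = -5*3 = -15)
m(t) = -13 - 5*t (m(t) = 2 + (t*(-5) - 15) = 2 + (-5*t - 15) = 2 + (-15 - 5*t) = -13 - 5*t)
L = 16/5 (L = 3 + 1/5 = 3 + ⅕ = 16/5 ≈ 3.2000)
L*m(6) + 30 = 16*(-13 - 5*6)/5 + 30 = 16*(-13 - 30)/5 + 30 = (16/5)*(-43) + 30 = -688/5 + 30 = -538/5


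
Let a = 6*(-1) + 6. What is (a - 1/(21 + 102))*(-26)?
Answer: 26/123 ≈ 0.21138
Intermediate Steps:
a = 0 (a = -6 + 6 = 0)
(a - 1/(21 + 102))*(-26) = (0 - 1/(21 + 102))*(-26) = (0 - 1/123)*(-26) = -1/123*(-26) = 26/123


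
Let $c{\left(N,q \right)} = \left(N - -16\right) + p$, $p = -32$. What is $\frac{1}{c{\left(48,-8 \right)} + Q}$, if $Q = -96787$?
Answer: $- \frac{1}{96755} \approx -1.0335 \cdot 10^{-5}$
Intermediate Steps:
$c{\left(N,q \right)} = -16 + N$ ($c{\left(N,q \right)} = \left(N - -16\right) - 32 = \left(N + 16\right) - 32 = \left(16 + N\right) - 32 = -16 + N$)
$\frac{1}{c{\left(48,-8 \right)} + Q} = \frac{1}{\left(-16 + 48\right) - 96787} = \frac{1}{32 - 96787} = \frac{1}{-96755} = - \frac{1}{96755}$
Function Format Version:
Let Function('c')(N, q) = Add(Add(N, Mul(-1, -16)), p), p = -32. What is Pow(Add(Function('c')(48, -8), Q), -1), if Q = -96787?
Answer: Rational(-1, 96755) ≈ -1.0335e-5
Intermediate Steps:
Function('c')(N, q) = Add(-16, N) (Function('c')(N, q) = Add(Add(N, Mul(-1, -16)), -32) = Add(Add(N, 16), -32) = Add(Add(16, N), -32) = Add(-16, N))
Pow(Add(Function('c')(48, -8), Q), -1) = Pow(Add(Add(-16, 48), -96787), -1) = Pow(Add(32, -96787), -1) = Pow(-96755, -1) = Rational(-1, 96755)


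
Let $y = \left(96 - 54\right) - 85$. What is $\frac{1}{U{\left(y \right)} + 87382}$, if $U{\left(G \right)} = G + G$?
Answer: $\frac{1}{87296} \approx 1.1455 \cdot 10^{-5}$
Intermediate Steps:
$y = -43$ ($y = \left(96 - 54\right) - 85 = 42 - 85 = -43$)
$U{\left(G \right)} = 2 G$
$\frac{1}{U{\left(y \right)} + 87382} = \frac{1}{2 \left(-43\right) + 87382} = \frac{1}{-86 + 87382} = \frac{1}{87296}$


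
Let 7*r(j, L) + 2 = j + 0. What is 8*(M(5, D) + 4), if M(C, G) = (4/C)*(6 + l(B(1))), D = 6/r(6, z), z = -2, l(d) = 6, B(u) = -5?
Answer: 544/5 ≈ 108.80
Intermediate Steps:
r(j, L) = -2/7 + j/7 (r(j, L) = -2/7 + (j + 0)/7 = -2/7 + j/7)
D = 21/2 (D = 6/(-2/7 + (⅐)*6) = 6/(-2/7 + 6/7) = 6/(4/7) = 6*(7/4) = 21/2 ≈ 10.500)
M(C, G) = 48/C (M(C, G) = (4/C)*(6 + 6) = (4/C)*12 = 48/C)
8*(M(5, D) + 4) = 8*(48/5 + 4) = 8*(68/5) = 544/5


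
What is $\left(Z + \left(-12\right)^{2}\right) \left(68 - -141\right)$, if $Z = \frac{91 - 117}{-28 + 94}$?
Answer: $\frac{90041}{3} \approx 30014.0$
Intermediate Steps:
$Z = - \frac{13}{33}$ ($Z = - \frac{26}{66} = \left(-26\right) \frac{1}{66} = - \frac{13}{33} \approx -0.39394$)
$\left(Z + \left(-12\right)^{2}\right) \left(68 - -141\right) = \left(- \frac{13}{33} + \left(-12\right)^{2}\right) \left(68 - -141\right) = \left(- \frac{13}{33} + 144\right) \left(68 + 141\right) = \frac{4739}{33} \cdot 209 = \frac{90041}{3}$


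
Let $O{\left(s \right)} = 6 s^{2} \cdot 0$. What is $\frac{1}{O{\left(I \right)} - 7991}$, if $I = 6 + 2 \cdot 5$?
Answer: $- \frac{1}{7991} \approx -0.00012514$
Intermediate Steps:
$I = 16$ ($I = 6 + 10 = 16$)
$O{\left(s \right)} = 0$
$\frac{1}{O{\left(I \right)} - 7991} = \frac{1}{0 - 7991} = \frac{1}{-7991} = - \frac{1}{7991}$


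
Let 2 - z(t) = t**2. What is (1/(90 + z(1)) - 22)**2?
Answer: 4004001/8281 ≈ 483.52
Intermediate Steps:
z(t) = 2 - t**2
(1/(90 + z(1)) - 22)**2 = (1/(90 + (2 - 1*1**2)) - 22)**2 = (1/(90 + (2 - 1*1)) - 22)**2 = (1/(90 + (2 - 1)) - 22)**2 = (1/(90 + 1) - 22)**2 = (1/91 - 22)**2 = (-2001/91)**2 = 4004001/8281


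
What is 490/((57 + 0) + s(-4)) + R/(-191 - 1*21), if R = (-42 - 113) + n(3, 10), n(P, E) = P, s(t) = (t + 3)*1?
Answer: 2007/212 ≈ 9.4670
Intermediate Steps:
s(t) = 3 + t (s(t) = (3 + t)*1 = 3 + t)
R = -152 (R = (-42 - 113) + 3 = -155 + 3 = -152)
490/((57 + 0) + s(-4)) + R/(-191 - 1*21) = 490/((57 + 0) + (3 - 4)) - 152/(-191 - 1*21) = 490/(57 - 1) - 152/(-191 - 21) = 490/56 - 152/(-212) = 490*(1/56) - 152*(-1/212) = 35/4 + 38/53 = 2007/212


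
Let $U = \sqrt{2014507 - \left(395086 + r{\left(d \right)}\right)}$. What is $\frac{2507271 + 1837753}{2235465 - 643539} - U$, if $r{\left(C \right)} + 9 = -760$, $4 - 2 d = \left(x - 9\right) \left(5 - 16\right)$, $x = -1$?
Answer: $\frac{2172512}{795963} - 11 \sqrt{13390} \approx -1270.1$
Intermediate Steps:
$d = -53$ ($d = 2 - \frac{\left(-1 - 9\right) \left(5 - 16\right)}{2} = 2 - \frac{\left(-10\right) \left(-11\right)}{2} = 2 - 55 = -53$)
$r{\left(C \right)} = -769$ ($r{\left(C \right)} = -9 - 760 = -769$)
$U = 11 \sqrt{13390}$ ($U = \sqrt{2014507 - 394317} = \sqrt{1620190} = 11 \sqrt{13390} \approx 1272.9$)
$\frac{2507271 + 1837753}{2235465 - 643539} - U = \frac{2507271 + 1837753}{2235465 - 643539} - 11 \sqrt{13390} = \frac{4345024}{1591926} - 11 \sqrt{13390} = 4345024 \cdot \frac{1}{1591926} - 11 \sqrt{13390} = \frac{2172512}{795963} - 11 \sqrt{13390}$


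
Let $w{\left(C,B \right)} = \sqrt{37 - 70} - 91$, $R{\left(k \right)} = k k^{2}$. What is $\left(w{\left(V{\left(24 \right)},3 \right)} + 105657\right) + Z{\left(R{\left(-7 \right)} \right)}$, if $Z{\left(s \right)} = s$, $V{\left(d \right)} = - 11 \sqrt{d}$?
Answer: $105223 + i \sqrt{33} \approx 1.0522 \cdot 10^{5} + 5.7446 i$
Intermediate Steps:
$R{\left(k \right)} = k^{3}$
$w{\left(C,B \right)} = -91 + i \sqrt{33}$ ($w{\left(C,B \right)} = \sqrt{-33} - 91 = i \sqrt{33} - 91 = -91 + i \sqrt{33}$)
$\left(w{\left(V{\left(24 \right)},3 \right)} + 105657\right) + Z{\left(R{\left(-7 \right)} \right)} = \left(\left(-91 + i \sqrt{33}\right) + 105657\right) + \left(-7\right)^{3} = \left(105566 + i \sqrt{33}\right) - 343 = 105223 + i \sqrt{33}$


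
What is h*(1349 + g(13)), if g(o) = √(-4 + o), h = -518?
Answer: -700336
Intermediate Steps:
h*(1349 + g(13)) = -518*(1349 + √(-4 + 13)) = -518*(1349 + √9) = -518*(1349 + 3) = -518*1352 = -700336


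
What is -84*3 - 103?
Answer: -355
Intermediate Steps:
-84*3 - 103 = -4*63 - 103 = -252 - 103 = -355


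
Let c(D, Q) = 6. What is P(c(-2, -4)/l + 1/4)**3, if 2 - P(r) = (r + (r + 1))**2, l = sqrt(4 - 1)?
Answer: -11191105/64 - 355977*sqrt(3)/4 ≈ -3.2900e+5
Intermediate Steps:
l = sqrt(3) ≈ 1.7320
P(r) = 2 - (1 + 2*r)**2 (P(r) = 2 - (r + (r + 1))**2 = 2 - (r + (1 + r))**2 = 2 - (1 + 2*r)**2)
P(c(-2, -4)/l + 1/4)**3 = (2 - (1 + 2*(6/(sqrt(3)) + 1/4))**2)**3 = (2 - (1 + 2*(6*(sqrt(3)/3) + 1*(1/4)))**2)**3 = (2 - (1 + 2*(2*sqrt(3) + 1/4))**2)**3 = (2 - (1 + 2*(1/4 + 2*sqrt(3)))**2)**3 = (2 - (1 + (1/2 + 4*sqrt(3)))**2)**3 = (2 - (3/2 + 4*sqrt(3))**2)**3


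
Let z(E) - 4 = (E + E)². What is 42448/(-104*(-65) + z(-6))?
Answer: 10612/1727 ≈ 6.1448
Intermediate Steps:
z(E) = 4 + 4*E² (z(E) = 4 + (E + E)² = 4 + (2*E)² = 4 + 4*E²)
42448/(-104*(-65) + z(-6)) = 42448/(-104*(-65) + (4 + 4*(-6)²)) = 42448/(6760 + (4 + 4*36)) = 42448/(6760 + (4 + 144)) = 42448/(6760 + 148) = 42448/6908 = 42448*(1/6908) = 10612/1727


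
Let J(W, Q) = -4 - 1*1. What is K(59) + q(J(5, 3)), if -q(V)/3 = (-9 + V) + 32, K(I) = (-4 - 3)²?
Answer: -5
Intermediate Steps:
J(W, Q) = -5 (J(W, Q) = -4 - 1 = -5)
K(I) = 49 (K(I) = (-7)² = 49)
q(V) = -69 - 3*V (q(V) = -3*((-9 + V) + 32) = -3*(23 + V) = -69 - 3*V)
K(59) + q(J(5, 3)) = 49 + (-69 - 3*(-5)) = 49 + (-69 + 15) = 49 - 54 = -5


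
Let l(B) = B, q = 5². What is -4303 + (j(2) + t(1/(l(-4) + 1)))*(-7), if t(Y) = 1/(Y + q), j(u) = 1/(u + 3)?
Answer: -1592733/370 ≈ -4304.7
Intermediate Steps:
q = 25
j(u) = 1/(3 + u)
t(Y) = 1/(25 + Y) (t(Y) = 1/(Y + 25) = 1/(25 + Y))
-4303 + (j(2) + t(1/(l(-4) + 1)))*(-7) = -4303 + (1/(3 + 2) + 1/(25 + 1/(-4 + 1)))*(-7) = -4303 + (1/5 + 1/(25 + 1/(-3)))*(-7) = -4303 + (⅕ + 1/(25 - ⅓))*(-7) = -4303 + (⅕ + 1/(74/3))*(-7) = -4303 + (⅕ + 3/74)*(-7) = -4303 + (89/370)*(-7) = -4303 - 623/370 = -1592733/370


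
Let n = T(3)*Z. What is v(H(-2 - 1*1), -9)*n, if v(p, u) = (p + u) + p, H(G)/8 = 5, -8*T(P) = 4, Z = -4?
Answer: 142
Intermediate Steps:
T(P) = -1/2 (T(P) = -1/8*4 = -1/2)
H(G) = 40 (H(G) = 8*5 = 40)
n = 2 (n = -1/2*(-4) = 2)
v(p, u) = u + 2*p
v(H(-2 - 1*1), -9)*n = (-9 + 2*40)*2 = (-9 + 80)*2 = 71*2 = 142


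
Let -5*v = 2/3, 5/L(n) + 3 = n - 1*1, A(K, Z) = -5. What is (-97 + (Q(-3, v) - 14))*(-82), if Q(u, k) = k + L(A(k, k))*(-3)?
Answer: 134644/15 ≈ 8976.3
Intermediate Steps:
L(n) = 5/(-4 + n) (L(n) = 5/(-3 + (n - 1*1)) = 5/(-3 + (n - 1)) = 5/(-3 + (-1 + n)) = 5/(-4 + n))
v = -2/15 (v = -2/(5*3) = -1/5*2/3 = -2/15 ≈ -0.13333)
Q(u, k) = 5/3 + k (Q(u, k) = k + (5/(-4 - 5))*(-3) = k + (5/(-9))*(-3) = k + (5*(-1/9))*(-3) = k - 5/9*(-3) = k + 5/3 = 5/3 + k)
(-97 + (Q(-3, v) - 14))*(-82) = (-97 + ((5/3 - 2/15) - 14))*(-82) = (-97 + (23/15 - 14))*(-82) = (-97 - 187/15)*(-82) = -1642/15*(-82) = 134644/15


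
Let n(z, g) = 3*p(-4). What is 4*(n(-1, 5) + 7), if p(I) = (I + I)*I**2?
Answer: -1508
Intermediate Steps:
p(I) = 2*I**3 (p(I) = (2*I)*I**2 = 2*I**3)
n(z, g) = -384 (n(z, g) = 3*(2*(-4)**3) = 3*(2*(-64)) = 3*(-128) = -384)
4*(n(-1, 5) + 7) = 4*(-384 + 7) = 4*(-377) = -1508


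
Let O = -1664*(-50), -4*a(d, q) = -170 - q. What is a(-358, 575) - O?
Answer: -332055/4 ≈ -83014.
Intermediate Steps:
a(d, q) = 85/2 + q/4 (a(d, q) = -(-170 - q)/4 = 85/2 + q/4)
O = 83200
a(-358, 575) - O = (85/2 + (1/4)*575) - 1*83200 = (85/2 + 575/4) - 83200 = 745/4 - 83200 = -332055/4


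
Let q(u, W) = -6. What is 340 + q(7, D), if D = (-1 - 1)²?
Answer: 334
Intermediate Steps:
D = 4 (D = (-2)² = 4)
340 + q(7, D) = 340 - 6 = 334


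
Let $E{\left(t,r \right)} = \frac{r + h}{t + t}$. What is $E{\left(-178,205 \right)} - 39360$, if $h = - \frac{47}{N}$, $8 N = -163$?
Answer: $- \frac{2284015871}{58028} \approx -39361.0$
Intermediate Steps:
$N = - \frac{163}{8}$ ($N = \frac{1}{8} \left(-163\right) = - \frac{163}{8} \approx -20.375$)
$h = \frac{376}{163}$ ($h = - \frac{47}{- \frac{163}{8}} = \left(-47\right) \left(- \frac{8}{163}\right) = \frac{376}{163} \approx 2.3067$)
$E{\left(t,r \right)} = \frac{\frac{376}{163} + r}{2 t}$ ($E{\left(t,r \right)} = \frac{r + \frac{376}{163}}{t + t} = \frac{\frac{376}{163} + r}{2 t}$)
$E{\left(-178,205 \right)} - 39360 = \frac{376 + 163 \cdot 205}{326 \left(-178\right)} - 39360 = \frac{1}{326} \left(- \frac{1}{178}\right) \left(376 + 33415\right) - 39360 = \frac{1}{326} \left(- \frac{1}{178}\right) 33791 - 39360 = - \frac{33791}{58028} - 39360 = - \frac{2284015871}{58028}$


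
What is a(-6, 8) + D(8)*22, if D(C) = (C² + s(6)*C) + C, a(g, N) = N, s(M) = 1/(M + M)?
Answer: 4820/3 ≈ 1606.7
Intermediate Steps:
s(M) = 1/(2*M)
D(C) = C² + 13*C/12 (D(C) = (C² + ((½)/6)*C) + C = (C² + ((½)*(⅙))*C) + C = (C² + C/12) + C = C² + 13*C/12)
a(-6, 8) + D(8)*22 = 8 + ((1/12)*8*(13 + 12*8))*22 = 8 + ((1/12)*8*(13 + 96))*22 = 8 + ((1/12)*8*109)*22 = 8 + (218/3)*22 = 8 + 4796/3 = 4820/3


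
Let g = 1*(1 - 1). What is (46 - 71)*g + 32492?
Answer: 32492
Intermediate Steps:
g = 0 (g = 1*0 = 0)
(46 - 71)*g + 32492 = (46 - 71)*0 + 32492 = -25*0 + 32492 = 0 + 32492 = 32492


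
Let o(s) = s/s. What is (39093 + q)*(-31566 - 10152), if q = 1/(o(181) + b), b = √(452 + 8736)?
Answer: -14982910816020/9187 - 83436*√2297/9187 ≈ -1.6309e+9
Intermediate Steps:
o(s) = 1
b = 2*√2297 (b = √9188 = 2*√2297 ≈ 95.854)
q = 1/(1 + 2*√2297) ≈ 0.010325
(39093 + q)*(-31566 - 10152) = (39093 + (-1/9187 + 2*√2297/9187))*(-31566 - 10152) = (359147390/9187 + 2*√2297/9187)*(-41718) = -14982910816020/9187 - 83436*√2297/9187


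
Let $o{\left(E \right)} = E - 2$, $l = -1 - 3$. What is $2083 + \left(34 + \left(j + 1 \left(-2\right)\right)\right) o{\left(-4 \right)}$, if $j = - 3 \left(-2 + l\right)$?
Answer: $1783$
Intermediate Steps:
$l = -4$ ($l = -1 - 3 = -4$)
$j = 18$ ($j = - 3 \left(-2 - 4\right) = \left(-3\right) \left(-6\right) = 18$)
$o{\left(E \right)} = -2 + E$
$2083 + \left(34 + \left(j + 1 \left(-2\right)\right)\right) o{\left(-4 \right)} = 2083 + \left(34 + \left(18 + 1 \left(-2\right)\right)\right) \left(-2 - 4\right) = 2083 + \left(34 + \left(18 - 2\right)\right) \left(-6\right) = 2083 + \left(34 + 16\right) \left(-6\right) = 2083 + 50 \left(-6\right) = 2083 - 300 = 1783$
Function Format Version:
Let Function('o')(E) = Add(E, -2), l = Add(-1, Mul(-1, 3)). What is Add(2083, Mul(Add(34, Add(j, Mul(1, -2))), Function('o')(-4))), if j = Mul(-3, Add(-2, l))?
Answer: 1783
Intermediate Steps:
l = -4 (l = Add(-1, -3) = -4)
j = 18 (j = Mul(-3, Add(-2, -4)) = Mul(-3, -6) = 18)
Function('o')(E) = Add(-2, E)
Add(2083, Mul(Add(34, Add(j, Mul(1, -2))), Function('o')(-4))) = Add(2083, Mul(Add(34, Add(18, Mul(1, -2))), Add(-2, -4))) = Add(2083, Mul(Add(34, Add(18, -2)), -6)) = Add(2083, Mul(Add(34, 16), -6)) = Add(2083, Mul(50, -6)) = Add(2083, -300) = 1783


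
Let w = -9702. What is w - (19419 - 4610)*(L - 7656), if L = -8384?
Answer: 237526658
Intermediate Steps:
w - (19419 - 4610)*(L - 7656) = -9702 - (19419 - 4610)*(-8384 - 7656) = -9702 - 14809*(-16040) = -9702 - 1*(-237536360) = -9702 + 237536360 = 237526658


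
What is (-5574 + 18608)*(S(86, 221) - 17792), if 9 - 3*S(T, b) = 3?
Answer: -231874860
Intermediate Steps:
S(T, b) = 2 (S(T, b) = 3 - ⅓*3 = 3 - 1 = 2)
(-5574 + 18608)*(S(86, 221) - 17792) = (-5574 + 18608)*(2 - 17792) = 13034*(-17790) = -231874860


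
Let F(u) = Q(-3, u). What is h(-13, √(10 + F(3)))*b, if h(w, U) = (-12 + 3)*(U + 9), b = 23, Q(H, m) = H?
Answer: -1863 - 207*√7 ≈ -2410.7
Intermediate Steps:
F(u) = -3
h(w, U) = -81 - 9*U (h(w, U) = -9*(9 + U) = -81 - 9*U)
h(-13, √(10 + F(3)))*b = (-81 - 9*√(10 - 3))*23 = (-81 - 9*√7)*23 = -1863 - 207*√7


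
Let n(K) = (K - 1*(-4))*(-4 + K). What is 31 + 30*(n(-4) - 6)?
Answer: -149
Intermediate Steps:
n(K) = (-4 + K)*(4 + K) (n(K) = (K + 4)*(-4 + K) = (4 + K)*(-4 + K) = (-4 + K)*(4 + K))
31 + 30*(n(-4) - 6) = 31 + 30*((-16 + (-4)²) - 6) = 31 + 30*((-16 + 16) - 6) = 31 + 30*(0 - 6) = 31 + 30*(-6) = 31 - 180 = -149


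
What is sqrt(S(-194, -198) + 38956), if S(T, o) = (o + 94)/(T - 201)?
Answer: 2*sqrt(1519537745)/395 ≈ 197.37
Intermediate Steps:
S(T, o) = (94 + o)/(-201 + T)
sqrt(S(-194, -198) + 38956) = sqrt((94 - 198)/(-201 - 194) + 38956) = sqrt(-104/(-395) + 38956) = sqrt(-1/395*(-104) + 38956) = sqrt(104/395 + 38956) = sqrt(15387724/395) = 2*sqrt(1519537745)/395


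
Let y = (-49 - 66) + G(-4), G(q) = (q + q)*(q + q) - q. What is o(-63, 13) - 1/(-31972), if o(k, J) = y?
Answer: -1502683/31972 ≈ -47.000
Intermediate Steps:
G(q) = -q + 4*q² (G(q) = (2*q)*(2*q) - q = 4*q² - q = -q + 4*q²)
y = -47 (y = (-49 - 66) - 4*(-1 + 4*(-4)) = -115 - 4*(-1 - 16) = -115 - 4*(-17) = -115 + 68 = -47)
o(k, J) = -47
o(-63, 13) - 1/(-31972) = -47 - 1/(-31972) = -47 - 1*(-1/31972) = -47 + 1/31972 = -1502683/31972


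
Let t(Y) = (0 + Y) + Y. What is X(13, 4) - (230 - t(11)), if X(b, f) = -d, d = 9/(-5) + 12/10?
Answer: -1037/5 ≈ -207.40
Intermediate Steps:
d = -3/5 (d = 9*(-1/5) + 12*(1/10) = -9/5 + 6/5 = -3/5 ≈ -0.60000)
t(Y) = 2*Y (t(Y) = Y + Y = 2*Y)
X(b, f) = 3/5 (X(b, f) = -1*(-3/5) = 3/5)
X(13, 4) - (230 - t(11)) = 3/5 - (230 - 2*11) = 3/5 - (230 - 1*22) = 3/5 - (230 - 22) = 3/5 - 1*208 = 3/5 - 208 = -1037/5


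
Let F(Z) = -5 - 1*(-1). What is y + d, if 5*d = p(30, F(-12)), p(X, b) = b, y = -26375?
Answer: -131879/5 ≈ -26376.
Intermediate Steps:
F(Z) = -4 (F(Z) = -5 + 1 = -4)
d = -4/5 (d = (1/5)*(-4) = -4/5 ≈ -0.80000)
y + d = -26375 - 4/5 = -131879/5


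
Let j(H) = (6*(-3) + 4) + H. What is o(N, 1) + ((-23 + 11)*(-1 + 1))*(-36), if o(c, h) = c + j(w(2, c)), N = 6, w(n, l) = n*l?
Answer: 4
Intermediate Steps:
w(n, l) = l*n
j(H) = -14 + H (j(H) = (-18 + 4) + H = -14 + H)
o(c, h) = -14 + 3*c (o(c, h) = c + (-14 + c*2) = c + (-14 + 2*c) = -14 + 3*c)
o(N, 1) + ((-23 + 11)*(-1 + 1))*(-36) = (-14 + 3*6) + ((-23 + 11)*(-1 + 1))*(-36) = (-14 + 18) - 12*0*(-36) = 4 + 0*(-36) = 4 + 0 = 4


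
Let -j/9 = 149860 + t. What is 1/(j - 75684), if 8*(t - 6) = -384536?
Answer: -1/991875 ≈ -1.0082e-6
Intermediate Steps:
t = -48061 (t = 6 + (1/8)*(-384536) = 6 - 48067 = -48061)
j = -916191 (j = -9*(149860 - 48061) = -9*101799 = -916191)
1/(j - 75684) = 1/(-916191 - 75684) = 1/(-991875) = -1/991875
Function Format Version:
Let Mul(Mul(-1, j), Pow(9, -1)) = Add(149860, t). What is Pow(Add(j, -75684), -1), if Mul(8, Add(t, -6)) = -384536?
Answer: Rational(-1, 991875) ≈ -1.0082e-6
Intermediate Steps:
t = -48061 (t = Add(6, Mul(Rational(1, 8), -384536)) = Add(6, -48067) = -48061)
j = -916191 (j = Mul(-9, Add(149860, -48061)) = Mul(-9, 101799) = -916191)
Pow(Add(j, -75684), -1) = Pow(Add(-916191, -75684), -1) = Pow(-991875, -1) = Rational(-1, 991875)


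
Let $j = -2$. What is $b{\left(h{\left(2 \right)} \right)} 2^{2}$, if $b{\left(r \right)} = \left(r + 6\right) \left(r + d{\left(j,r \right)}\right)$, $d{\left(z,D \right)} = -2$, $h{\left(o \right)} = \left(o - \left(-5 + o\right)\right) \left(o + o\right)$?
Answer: $1872$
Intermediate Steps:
$h{\left(o \right)} = 10 o$ ($h{\left(o \right)} = 5 \cdot 2 o = 10 o$)
$b{\left(r \right)} = \left(-2 + r\right) \left(6 + r\right)$ ($b{\left(r \right)} = \left(r + 6\right) \left(r - 2\right) = \left(6 + r\right) \left(-2 + r\right) = \left(-2 + r\right) \left(6 + r\right)$)
$b{\left(h{\left(2 \right)} \right)} 2^{2} = \left(-12 + \left(10 \cdot 2\right)^{2} + 4 \cdot 10 \cdot 2\right) 2^{2} = \left(-12 + 20^{2} + 4 \cdot 20\right) 4 = \left(-12 + 400 + 80\right) 4 = 468 \cdot 4 = 1872$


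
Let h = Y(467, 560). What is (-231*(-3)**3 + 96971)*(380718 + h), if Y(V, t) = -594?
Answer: 39231837792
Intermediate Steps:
h = -594
(-231*(-3)**3 + 96971)*(380718 + h) = (-231*(-3)**3 + 96971)*(380718 - 594) = (-231*(-27) + 96971)*380124 = (6237 + 96971)*380124 = 103208*380124 = 39231837792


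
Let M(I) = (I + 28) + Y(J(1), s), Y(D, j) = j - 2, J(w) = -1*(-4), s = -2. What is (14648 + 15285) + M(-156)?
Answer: 29801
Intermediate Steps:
J(w) = 4
Y(D, j) = -2 + j
M(I) = 24 + I (M(I) = (I + 28) + (-2 - 2) = (28 + I) - 4 = 24 + I)
(14648 + 15285) + M(-156) = (14648 + 15285) + (24 - 156) = 29933 - 132 = 29801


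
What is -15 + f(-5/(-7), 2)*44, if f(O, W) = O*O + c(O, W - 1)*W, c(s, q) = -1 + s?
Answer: -867/49 ≈ -17.694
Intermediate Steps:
f(O, W) = O² + W*(-1 + O) (f(O, W) = O*O + (-1 + O)*W = O² + W*(-1 + O))
-15 + f(-5/(-7), 2)*44 = -15 + ((-5/(-7))² + 2*(-1 - 5/(-7)))*44 = -15 + ((-5*(-⅐))² + 2*(-1 - 5*(-⅐)))*44 = -15 + ((5/7)² + 2*(-1 + 5/7))*44 = -15 + (25/49 + 2*(-2/7))*44 = -15 + (25/49 - 4/7)*44 = -15 - 3/49*44 = -15 - 132/49 = -867/49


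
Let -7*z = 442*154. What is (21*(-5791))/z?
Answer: 121611/9724 ≈ 12.506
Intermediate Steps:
z = -9724 (z = -442*154/7 = -1/7*68068 = -9724)
(21*(-5791))/z = (21*(-5791))/(-9724) = -121611*(-1/9724) = 121611/9724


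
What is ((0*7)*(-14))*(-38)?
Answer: 0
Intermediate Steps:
((0*7)*(-14))*(-38) = (0*(-14))*(-38) = 0*(-38) = 0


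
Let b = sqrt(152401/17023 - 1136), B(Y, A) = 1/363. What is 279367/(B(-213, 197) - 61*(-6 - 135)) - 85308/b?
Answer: 101410221/3122164 + 85308*I*sqrt(326598630721)/19185727 ≈ 32.481 + 2541.1*I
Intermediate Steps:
B(Y, A) = 1/363
b = I*sqrt(326598630721)/17023 (b = sqrt(152401*(1/17023) - 1136) = sqrt(152401/17023 - 1136) = sqrt(-19185727/17023) = I*sqrt(326598630721)/17023 ≈ 33.572*I)
279367/(B(-213, 197) - 61*(-6 - 135)) - 85308/b = 279367/(1/363 - 61*(-6 - 135)) - 85308*(-I*sqrt(326598630721)/19185727) = 279367/(1/363 - 61*(-141)) - (-85308)*I*sqrt(326598630721)/19185727 = 279367/(1/363 - 1*(-8601)) + 85308*I*sqrt(326598630721)/19185727 = 279367/(1/363 + 8601) + 85308*I*sqrt(326598630721)/19185727 = 279367/(3122164/363) + 85308*I*sqrt(326598630721)/19185727 = 279367*(363/3122164) + 85308*I*sqrt(326598630721)/19185727 = 101410221/3122164 + 85308*I*sqrt(326598630721)/19185727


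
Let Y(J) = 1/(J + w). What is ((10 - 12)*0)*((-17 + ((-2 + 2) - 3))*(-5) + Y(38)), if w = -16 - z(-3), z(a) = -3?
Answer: 0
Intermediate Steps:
w = -13 (w = -16 - 1*(-3) = -16 + 3 = -13)
Y(J) = 1/(-13 + J) (Y(J) = 1/(J - 13) = 1/(-13 + J))
((10 - 12)*0)*((-17 + ((-2 + 2) - 3))*(-5) + Y(38)) = ((10 - 12)*0)*((-17 + ((-2 + 2) - 3))*(-5) + 1/(-13 + 38)) = (-2*0)*((-17 + (0 - 3))*(-5) + 1/25) = 0*((-17 - 3)*(-5) + 1/25) = 0*(-20*(-5) + 1/25) = 0*(100 + 1/25) = 0*(2501/25) = 0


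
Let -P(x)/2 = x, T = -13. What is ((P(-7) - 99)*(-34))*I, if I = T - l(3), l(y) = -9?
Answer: -11560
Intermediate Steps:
P(x) = -2*x
I = -4 (I = -13 - 1*(-9) = -13 + 9 = -4)
((P(-7) - 99)*(-34))*I = ((-2*(-7) - 99)*(-34))*(-4) = ((14 - 99)*(-34))*(-4) = -85*(-34)*(-4) = 2890*(-4) = -11560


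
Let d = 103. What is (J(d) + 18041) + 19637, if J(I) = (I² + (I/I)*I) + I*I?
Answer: 58999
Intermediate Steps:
J(I) = I + 2*I² (J(I) = (I² + 1*I) + I² = (I² + I) + I² = (I + I²) + I² = I + 2*I²)
(J(d) + 18041) + 19637 = (103*(1 + 2*103) + 18041) + 19637 = (103*(1 + 206) + 18041) + 19637 = (103*207 + 18041) + 19637 = (21321 + 18041) + 19637 = 39362 + 19637 = 58999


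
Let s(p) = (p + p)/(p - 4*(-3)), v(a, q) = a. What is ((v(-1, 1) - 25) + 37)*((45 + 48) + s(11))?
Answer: 23771/23 ≈ 1033.5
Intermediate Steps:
s(p) = 2*p/(12 + p) (s(p) = (2*p)/(p + 12) = (2*p)/(12 + p) = 2*p/(12 + p))
((v(-1, 1) - 25) + 37)*((45 + 48) + s(11)) = ((-1 - 25) + 37)*((45 + 48) + 2*11/(12 + 11)) = (-26 + 37)*(93 + 2*11/23) = 11*(93 + 2*11*(1/23)) = 11*(93 + 22/23) = 11*(2161/23) = 23771/23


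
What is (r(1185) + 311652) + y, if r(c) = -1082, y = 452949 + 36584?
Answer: 800103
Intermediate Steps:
y = 489533
(r(1185) + 311652) + y = (-1082 + 311652) + 489533 = 310570 + 489533 = 800103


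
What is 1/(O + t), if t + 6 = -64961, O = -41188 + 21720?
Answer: -1/84435 ≈ -1.1843e-5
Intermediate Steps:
O = -19468
t = -64967 (t = -6 - 64961 = -64967)
1/(O + t) = 1/(-19468 - 64967) = 1/(-84435) = -1/84435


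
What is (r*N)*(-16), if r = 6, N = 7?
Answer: -672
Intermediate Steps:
(r*N)*(-16) = (6*7)*(-16) = 42*(-16) = -672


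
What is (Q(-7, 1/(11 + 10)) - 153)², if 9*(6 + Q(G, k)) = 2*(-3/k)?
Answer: 29929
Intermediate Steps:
Q(G, k) = -6 - 2/(3*k) (Q(G, k) = -6 + (2*(-3/k))/9 = -6 + (-6/k)/9 = -6 - 2/(3*k))
(Q(-7, 1/(11 + 10)) - 153)² = ((-6 - 2/(3*(1/(11 + 10)))) - 153)² = ((-6 - 2/(3*(1/21))) - 153)² = ((-6 - 2/(3*1/21)) - 153)² = ((-6 - ⅔*21) - 153)² = ((-6 - 14) - 153)² = (-20 - 153)² = (-173)² = 29929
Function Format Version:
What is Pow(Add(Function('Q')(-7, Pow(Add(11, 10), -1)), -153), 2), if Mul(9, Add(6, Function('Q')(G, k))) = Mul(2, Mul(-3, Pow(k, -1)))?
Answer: 29929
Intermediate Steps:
Function('Q')(G, k) = Add(-6, Mul(Rational(-2, 3), Pow(k, -1))) (Function('Q')(G, k) = Add(-6, Mul(Rational(1, 9), Mul(2, Mul(-3, Pow(k, -1))))) = Add(-6, Mul(Rational(1, 9), Mul(-6, Pow(k, -1)))) = Add(-6, Mul(Rational(-2, 3), Pow(k, -1))))
Pow(Add(Function('Q')(-7, Pow(Add(11, 10), -1)), -153), 2) = Pow(Add(Add(-6, Mul(Rational(-2, 3), Pow(Pow(Add(11, 10), -1), -1))), -153), 2) = Pow(Add(Add(-6, Mul(Rational(-2, 3), Pow(Pow(21, -1), -1))), -153), 2) = Pow(Add(Add(-6, Mul(Rational(-2, 3), Pow(Rational(1, 21), -1))), -153), 2) = Pow(Add(Add(-6, Mul(Rational(-2, 3), 21)), -153), 2) = Pow(Add(Add(-6, -14), -153), 2) = Pow(Add(-20, -153), 2) = Pow(-173, 2) = 29929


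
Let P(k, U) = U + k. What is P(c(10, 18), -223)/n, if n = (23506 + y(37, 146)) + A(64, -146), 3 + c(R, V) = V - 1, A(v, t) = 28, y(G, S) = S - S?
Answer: -209/23534 ≈ -0.0088808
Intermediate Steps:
y(G, S) = 0
c(R, V) = -4 + V (c(R, V) = -3 + (V - 1) = -3 + (-1 + V) = -4 + V)
n = 23534 (n = (23506 + 0) + 28 = 23506 + 28 = 23534)
P(c(10, 18), -223)/n = (-223 + (-4 + 18))/23534 = (-223 + 14)*(1/23534) = -209*1/23534 = -209/23534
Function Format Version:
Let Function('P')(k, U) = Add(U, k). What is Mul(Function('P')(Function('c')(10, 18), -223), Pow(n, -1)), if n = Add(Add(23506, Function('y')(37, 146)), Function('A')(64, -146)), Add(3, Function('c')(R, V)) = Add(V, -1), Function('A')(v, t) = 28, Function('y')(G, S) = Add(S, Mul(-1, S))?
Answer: Rational(-209, 23534) ≈ -0.0088808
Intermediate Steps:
Function('y')(G, S) = 0
Function('c')(R, V) = Add(-4, V) (Function('c')(R, V) = Add(-3, Add(V, -1)) = Add(-3, Add(-1, V)) = Add(-4, V))
n = 23534 (n = Add(Add(23506, 0), 28) = Add(23506, 28) = 23534)
Mul(Function('P')(Function('c')(10, 18), -223), Pow(n, -1)) = Mul(Add(-223, Add(-4, 18)), Pow(23534, -1)) = Mul(Add(-223, 14), Rational(1, 23534)) = Mul(-209, Rational(1, 23534)) = Rational(-209, 23534)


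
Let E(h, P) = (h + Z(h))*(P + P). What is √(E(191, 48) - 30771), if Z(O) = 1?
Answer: 3*I*√1371 ≈ 111.08*I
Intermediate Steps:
E(h, P) = 2*P*(1 + h) (E(h, P) = (h + 1)*(P + P) = (1 + h)*(2*P) = 2*P*(1 + h))
√(E(191, 48) - 30771) = √(2*48*(1 + 191) - 30771) = √(2*48*192 - 30771) = √(18432 - 30771) = √(-12339) = 3*I*√1371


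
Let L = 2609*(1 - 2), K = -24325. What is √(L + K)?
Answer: 67*I*√6 ≈ 164.12*I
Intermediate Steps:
L = -2609 (L = 2609*(-1) = -2609)
√(L + K) = √(-2609 - 24325) = √(-26934) = 67*I*√6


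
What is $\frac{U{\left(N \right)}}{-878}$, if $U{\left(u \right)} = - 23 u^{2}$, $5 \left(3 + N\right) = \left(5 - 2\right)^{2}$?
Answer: $\frac{414}{10975} \approx 0.037722$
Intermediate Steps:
$N = - \frac{6}{5}$ ($N = -3 + \frac{\left(5 - 2\right)^{2}}{5} = -3 + \frac{3^{2}}{5} = -3 + \frac{1}{5} \cdot 9 = -3 + \frac{9}{5} = - \frac{6}{5} \approx -1.2$)
$\frac{U{\left(N \right)}}{-878} = \frac{\left(-23\right) \left(- \frac{6}{5}\right)^{2}}{-878} = \left(-23\right) \frac{36}{25} \left(- \frac{1}{878}\right) = \left(- \frac{828}{25}\right) \left(- \frac{1}{878}\right) = \frac{414}{10975}$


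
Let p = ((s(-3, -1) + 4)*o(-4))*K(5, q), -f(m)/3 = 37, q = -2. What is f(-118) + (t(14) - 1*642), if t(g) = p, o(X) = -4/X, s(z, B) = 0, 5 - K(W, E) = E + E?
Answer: -717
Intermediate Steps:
K(W, E) = 5 - 2*E (K(W, E) = 5 - (E + E) = 5 - 2*E)
f(m) = -111 (f(m) = -3*37 = -111)
p = 36 (p = ((0 + 4)*(-4/(-4)))*(5 - 2*(-2)) = (4*(-4*(-¼)))*(5 + 4) = (4*1)*9 = 4*9 = 36)
t(g) = 36
f(-118) + (t(14) - 1*642) = -111 + (36 - 1*642) = -111 + (36 - 642) = -111 - 606 = -717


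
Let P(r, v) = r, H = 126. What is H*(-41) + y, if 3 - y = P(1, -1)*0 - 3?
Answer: -5160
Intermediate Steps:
y = 6 (y = 3 - (1*0 - 3) = 3 - (0 - 3) = 3 - 1*(-3) = 3 + 3 = 6)
H*(-41) + y = 126*(-41) + 6 = -5166 + 6 = -5160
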